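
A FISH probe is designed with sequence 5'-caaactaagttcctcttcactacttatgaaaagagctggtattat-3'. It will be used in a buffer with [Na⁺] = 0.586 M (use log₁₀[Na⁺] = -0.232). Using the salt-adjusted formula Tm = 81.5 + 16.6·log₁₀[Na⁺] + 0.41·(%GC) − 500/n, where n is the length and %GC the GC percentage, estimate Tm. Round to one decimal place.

Length n = 45. Base counts: T=15, A=15, C=9, G=6
G+C = 15, so %GC = 15/45 × 100 = 33.333%
Salt term: 16.6 × (-0.232) = -3.851
GC term: 0.41 × 33.333 = 13.667; length term: −500/45 = −11.111
Tm = 81.5 + (-3.851) + 13.667 − 11.111 = 80.205 → 80.2°C

80.2°C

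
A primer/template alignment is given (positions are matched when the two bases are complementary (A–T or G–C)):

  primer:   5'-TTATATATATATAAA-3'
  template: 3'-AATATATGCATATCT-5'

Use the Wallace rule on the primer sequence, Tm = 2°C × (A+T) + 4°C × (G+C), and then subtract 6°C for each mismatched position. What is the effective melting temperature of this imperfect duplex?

Primer base counts: A=8, T=7, G=0, C=0 → A+T=15, G+C=0
Perfect-match Tm = 2(15) + 4(0) = 30 + 0 = 30°C
Mismatches (positions where the bases are not complementary): 3 (at positions 8, 9, 14)
Effective Tm = 30 − 3×6 = 30 − 18 = 12°C

12°C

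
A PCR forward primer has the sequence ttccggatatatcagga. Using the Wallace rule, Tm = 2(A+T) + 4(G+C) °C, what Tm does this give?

48°C

C=3, A=5, T=5, G=4
A+T = 10, G+C = 7
Tm = 2×10 + 4×7 = 48°C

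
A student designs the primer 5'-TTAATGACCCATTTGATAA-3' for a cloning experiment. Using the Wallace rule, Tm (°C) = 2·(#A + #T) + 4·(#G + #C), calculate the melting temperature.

48°C

Scanning the sequence gives G=2, T=7, C=3, A=7.
So N_AT = 14 and N_GC = 5.
Tm = 4·5 + 2·14 = 20 + 28 = 48°C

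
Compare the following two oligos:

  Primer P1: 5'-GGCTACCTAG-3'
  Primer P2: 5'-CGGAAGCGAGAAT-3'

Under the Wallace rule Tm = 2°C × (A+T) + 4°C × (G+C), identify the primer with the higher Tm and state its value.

Primer P1: A+T=4, G+C=6 → Tm = 2(4)+4(6) = 32°C
Primer P2: A+T=6, G+C=7 → Tm = 2(6)+4(7) = 40°C
32°C vs 40°C → primer P2 is higher.

Primer P2, 40°C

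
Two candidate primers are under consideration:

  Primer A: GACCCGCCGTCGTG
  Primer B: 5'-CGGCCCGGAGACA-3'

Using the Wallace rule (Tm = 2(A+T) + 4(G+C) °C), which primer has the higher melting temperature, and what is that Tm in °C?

Primer A, 50°C

Primer A: A+T=3, G+C=11 → Tm = 2(3)+4(11) = 50°C
Primer B: A+T=3, G+C=10 → Tm = 2(3)+4(10) = 46°C
50°C vs 46°C → primer A is higher.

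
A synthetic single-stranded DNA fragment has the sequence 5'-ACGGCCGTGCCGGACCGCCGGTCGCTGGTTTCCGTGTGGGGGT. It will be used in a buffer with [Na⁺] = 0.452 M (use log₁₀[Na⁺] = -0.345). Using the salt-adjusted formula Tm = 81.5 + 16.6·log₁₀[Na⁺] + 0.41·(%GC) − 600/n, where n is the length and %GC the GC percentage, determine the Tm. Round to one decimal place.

Length n = 43. Scanning the sequence gives G=19, T=9, C=13, A=2.
G+C = 32, so %GC = 32/43 × 100 = 74.419%
Salt term: 16.6 × (-0.345) = -5.727
GC term: 0.41 × 74.419 = 30.512; length term: −600/43 = −13.953
Tm = 81.5 + (-5.727) + 30.512 − 13.953 = 92.332 → 92.3°C

92.3°C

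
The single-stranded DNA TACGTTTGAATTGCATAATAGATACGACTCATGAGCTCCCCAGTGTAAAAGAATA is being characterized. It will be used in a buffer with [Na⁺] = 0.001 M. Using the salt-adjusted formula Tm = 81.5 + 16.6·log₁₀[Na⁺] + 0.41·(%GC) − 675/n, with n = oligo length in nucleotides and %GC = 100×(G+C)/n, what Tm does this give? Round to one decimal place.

34.3°C

Length n = 55. Base counts: C=10, A=20, G=10, T=15
G+C = 20, so %GC = 20/55 × 100 = 36.364%
Salt term: 16.6 × (-3) = -49.8
GC term: 0.41 × 36.364 = 14.909; length term: −675/55 = −12.273
Tm = 81.5 + (-49.8) + 14.909 − 12.273 = 34.336 → 34.3°C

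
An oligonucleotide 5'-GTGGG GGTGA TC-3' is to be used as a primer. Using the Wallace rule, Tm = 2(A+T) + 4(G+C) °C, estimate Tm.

Scanning the sequence gives A=1, T=3, G=7, C=1.
A+T = 4, G+C = 8
Tm = 2×4 + 4×8 = 40°C

40°C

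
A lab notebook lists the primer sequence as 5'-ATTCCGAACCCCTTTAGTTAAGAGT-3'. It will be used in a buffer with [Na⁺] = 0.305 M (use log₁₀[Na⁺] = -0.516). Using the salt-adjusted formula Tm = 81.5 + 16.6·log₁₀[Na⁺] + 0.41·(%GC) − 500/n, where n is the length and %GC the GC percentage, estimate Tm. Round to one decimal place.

69.3°C

Length n = 25. Base counts: T=8, A=7, C=6, G=4
G+C = 10, so %GC = 10/25 × 100 = 40%
Salt term: 16.6 × (-0.516) = -8.566
GC term: 0.41 × 40 = 16.4; length term: −500/25 = −20
Tm = 81.5 + (-8.566) + 16.4 − 20 = 69.334 → 69.3°C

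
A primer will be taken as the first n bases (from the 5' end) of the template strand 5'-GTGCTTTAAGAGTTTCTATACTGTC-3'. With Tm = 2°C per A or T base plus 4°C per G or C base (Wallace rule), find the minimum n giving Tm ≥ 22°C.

n = 8

First 7 bases: GTGCTTT → Tm = 20°C (< 22°C)
First 8 bases: GTGCTTTA → Tm = 22°C (≥ 22°C)
Since every base adds ≥2°C, Tm only increases with n, so the threshold is first crossed at n = 8.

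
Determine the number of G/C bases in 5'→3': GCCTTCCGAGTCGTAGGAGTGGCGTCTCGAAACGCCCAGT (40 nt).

25

C=12, G=13, T=8, A=7
G+C = 13 + 12 = 25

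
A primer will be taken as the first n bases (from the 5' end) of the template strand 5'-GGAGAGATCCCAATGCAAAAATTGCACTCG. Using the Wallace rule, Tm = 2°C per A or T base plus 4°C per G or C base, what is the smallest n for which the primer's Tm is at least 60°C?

First 20 bases: GGAGAGATCCCAATGCAAAA → Tm = 58°C (< 60°C)
First 21 bases: GGAGAGATCCCAATGCAAAAA → Tm = 60°C (≥ 60°C)
Since every base adds ≥2°C, Tm only increases with n, so the threshold is first crossed at n = 21.

n = 21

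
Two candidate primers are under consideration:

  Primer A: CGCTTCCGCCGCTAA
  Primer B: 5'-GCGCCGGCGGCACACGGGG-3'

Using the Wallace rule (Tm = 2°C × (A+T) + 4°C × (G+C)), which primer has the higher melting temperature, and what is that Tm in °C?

Primer A: A+T=5, G+C=10 → Tm = 2(5)+4(10) = 50°C
Primer B: A+T=2, G+C=17 → Tm = 2(2)+4(17) = 72°C
50°C vs 72°C → primer B is higher.

Primer B, 72°C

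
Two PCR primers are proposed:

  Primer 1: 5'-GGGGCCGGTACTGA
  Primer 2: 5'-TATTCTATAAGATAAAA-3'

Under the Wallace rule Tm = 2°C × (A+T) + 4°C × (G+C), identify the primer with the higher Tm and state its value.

Primer 1: A+T=4, G+C=10 → Tm = 2(4)+4(10) = 48°C
Primer 2: A+T=15, G+C=2 → Tm = 2(15)+4(2) = 38°C
48°C vs 38°C → primer 1 is higher.

Primer 1, 48°C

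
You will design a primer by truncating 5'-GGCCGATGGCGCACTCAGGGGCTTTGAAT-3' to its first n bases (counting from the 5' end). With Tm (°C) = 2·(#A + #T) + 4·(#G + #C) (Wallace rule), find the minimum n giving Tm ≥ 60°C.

First 17 bases: GGCCGATGGCGCACTCA → Tm = 58°C (< 60°C)
First 18 bases: GGCCGATGGCGCACTCAG → Tm = 62°C (≥ 60°C)
Since every base adds ≥2°C, Tm only increases with n, so the threshold is first crossed at n = 18.

n = 18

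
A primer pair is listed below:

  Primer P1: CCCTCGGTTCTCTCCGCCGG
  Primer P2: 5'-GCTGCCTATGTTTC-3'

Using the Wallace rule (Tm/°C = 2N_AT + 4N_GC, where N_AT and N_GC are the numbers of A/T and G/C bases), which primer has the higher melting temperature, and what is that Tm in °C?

Primer P1, 70°C

Primer P1: A+T=5, G+C=15 → Tm = 2(5)+4(15) = 70°C
Primer P2: A+T=7, G+C=7 → Tm = 2(7)+4(7) = 42°C
70°C vs 42°C → primer P1 is higher.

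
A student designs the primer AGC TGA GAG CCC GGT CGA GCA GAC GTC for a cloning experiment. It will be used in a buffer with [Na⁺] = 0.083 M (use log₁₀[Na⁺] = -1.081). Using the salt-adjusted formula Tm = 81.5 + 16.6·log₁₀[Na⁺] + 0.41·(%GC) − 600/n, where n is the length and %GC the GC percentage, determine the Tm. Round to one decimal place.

68.7°C

Length n = 27. G=10, A=6, T=3, C=8
G+C = 18, so %GC = 18/27 × 100 = 66.667%
Salt term: 16.6 × (-1.081) = -17.945
GC term: 0.41 × 66.667 = 27.333; length term: −600/27 = −22.222
Tm = 81.5 + (-17.945) + 27.333 − 22.222 = 68.666 → 68.7°C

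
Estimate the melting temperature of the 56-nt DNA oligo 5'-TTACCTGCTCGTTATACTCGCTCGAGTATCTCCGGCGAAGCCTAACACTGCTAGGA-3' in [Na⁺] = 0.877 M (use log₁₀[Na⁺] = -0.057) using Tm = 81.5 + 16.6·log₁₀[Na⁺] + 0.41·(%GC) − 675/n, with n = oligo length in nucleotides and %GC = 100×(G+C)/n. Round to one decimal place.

Length n = 56. T=15, A=12, G=12, C=17
G+C = 29, so %GC = 29/56 × 100 = 51.786%
Salt term: 16.6 × (-0.057) = -0.946
GC term: 0.41 × 51.786 = 21.232; length term: −675/56 = −12.054
Tm = 81.5 + (-0.946) + 21.232 − 12.054 = 89.732 → 89.7°C

89.7°C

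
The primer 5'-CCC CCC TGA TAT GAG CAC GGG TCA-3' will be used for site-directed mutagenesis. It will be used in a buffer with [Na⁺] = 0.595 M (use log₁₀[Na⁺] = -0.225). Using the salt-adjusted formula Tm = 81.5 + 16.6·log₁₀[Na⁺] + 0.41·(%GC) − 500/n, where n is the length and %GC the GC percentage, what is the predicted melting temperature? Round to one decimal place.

82.6°C

Length n = 24. T=4, G=6, C=9, A=5
G+C = 15, so %GC = 15/24 × 100 = 62.5%
Salt term: 16.6 × (-0.225) = -3.735
GC term: 0.41 × 62.5 = 25.625; length term: −500/24 = −20.833
Tm = 81.5 + (-3.735) + 25.625 − 20.833 = 82.557 → 82.6°C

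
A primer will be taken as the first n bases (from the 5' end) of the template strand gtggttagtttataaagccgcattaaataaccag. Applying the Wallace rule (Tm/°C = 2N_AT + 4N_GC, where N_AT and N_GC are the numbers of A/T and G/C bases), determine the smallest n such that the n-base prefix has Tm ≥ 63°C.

First 22 bases: GTGGTTAGTTTATAAAGCCGCA → Tm = 62°C (< 63°C)
First 23 bases: GTGGTTAGTTTATAAAGCCGCAT → Tm = 64°C (≥ 63°C)
Each additional base adds 2°C (A/T) or 4°C (G/C), so Tm is non-decreasing in n; n = 23 is the first length to reach 63°C.

n = 23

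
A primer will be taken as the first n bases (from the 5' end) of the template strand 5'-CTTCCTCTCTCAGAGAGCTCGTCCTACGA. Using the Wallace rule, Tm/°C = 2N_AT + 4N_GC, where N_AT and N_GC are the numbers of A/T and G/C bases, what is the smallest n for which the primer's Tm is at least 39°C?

n = 13

First 12 bases: CTTCCTCTCTCA → Tm = 36°C (< 39°C)
First 13 bases: CTTCCTCTCTCAG → Tm = 40°C (≥ 39°C)
Each additional base adds 2°C (A/T) or 4°C (G/C), so Tm is non-decreasing in n; n = 13 is the first length to reach 39°C.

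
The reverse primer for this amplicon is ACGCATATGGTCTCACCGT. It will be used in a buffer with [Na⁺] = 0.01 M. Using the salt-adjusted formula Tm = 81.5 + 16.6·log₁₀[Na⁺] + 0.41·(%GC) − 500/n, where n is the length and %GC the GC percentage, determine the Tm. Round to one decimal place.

43.6°C

Length n = 19. Counting bases: C=6, A=4, T=5, G=4
G+C = 10, so %GC = 10/19 × 100 = 52.632%
Salt term: 16.6 × (-2) = -33.2
GC term: 0.41 × 52.632 = 21.579; length term: −500/19 = −26.316
Tm = 81.5 + (-33.2) + 21.579 − 26.316 = 43.563 → 43.6°C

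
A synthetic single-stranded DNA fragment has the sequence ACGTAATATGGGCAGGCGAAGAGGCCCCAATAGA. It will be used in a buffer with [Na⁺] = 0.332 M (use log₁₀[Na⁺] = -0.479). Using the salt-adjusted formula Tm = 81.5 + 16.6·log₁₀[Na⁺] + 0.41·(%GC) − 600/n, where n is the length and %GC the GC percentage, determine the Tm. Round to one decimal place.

Length n = 34. C=7, T=4, G=11, A=12
G+C = 18, so %GC = 18/34 × 100 = 52.941%
Salt term: 16.6 × (-0.479) = -7.951
GC term: 0.41 × 52.941 = 21.706; length term: −600/34 = −17.647
Tm = 81.5 + (-7.951) + 21.706 − 17.647 = 77.608 → 77.6°C

77.6°C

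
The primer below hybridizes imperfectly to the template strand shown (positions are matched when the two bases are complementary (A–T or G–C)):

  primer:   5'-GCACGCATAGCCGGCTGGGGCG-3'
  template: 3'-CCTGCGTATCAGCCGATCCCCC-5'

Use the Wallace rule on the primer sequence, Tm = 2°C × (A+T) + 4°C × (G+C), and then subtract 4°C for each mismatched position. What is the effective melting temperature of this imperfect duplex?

62°C

Primer base counts: A=3, T=2, G=10, C=7 → A+T=5, G+C=17
Perfect-match Tm = 2(5) + 4(17) = 10 + 68 = 78°C
Mismatches (positions where the bases are not complementary): 4 (at positions 2, 11, 17, 21)
Effective Tm = 78 − 4×4 = 78 − 16 = 62°C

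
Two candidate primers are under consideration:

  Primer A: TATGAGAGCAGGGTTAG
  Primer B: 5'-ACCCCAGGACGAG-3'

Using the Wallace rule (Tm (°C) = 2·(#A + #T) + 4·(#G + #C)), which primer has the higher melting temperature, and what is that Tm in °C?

Primer A, 50°C

Primer A: A+T=9, G+C=8 → Tm = 2(9)+4(8) = 50°C
Primer B: A+T=4, G+C=9 → Tm = 2(4)+4(9) = 44°C
50°C vs 44°C → primer A is higher.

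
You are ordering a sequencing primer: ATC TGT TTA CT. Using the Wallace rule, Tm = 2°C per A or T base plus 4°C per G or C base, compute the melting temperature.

28°C

Scanning the sequence gives A=2, T=6, C=2, G=1.
A+T = 8, G+C = 3
Tm = 2×8 + 4×3 = 28°C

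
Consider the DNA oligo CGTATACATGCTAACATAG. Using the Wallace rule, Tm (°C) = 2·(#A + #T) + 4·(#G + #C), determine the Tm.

52°C

Scanning the sequence gives G=3, T=5, A=7, C=4.
So N_AT = 12 and N_GC = 7.
Tm = 2×12 + 4×7 = 52°C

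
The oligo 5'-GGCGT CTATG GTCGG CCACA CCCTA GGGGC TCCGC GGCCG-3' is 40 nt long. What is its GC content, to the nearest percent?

75%

Base counts: T=6, A=4, C=15, G=15
G+C = 15 + 15 = 30 out of 40 bases
%GC = 30/40 × 100 = 75% ≈ 75%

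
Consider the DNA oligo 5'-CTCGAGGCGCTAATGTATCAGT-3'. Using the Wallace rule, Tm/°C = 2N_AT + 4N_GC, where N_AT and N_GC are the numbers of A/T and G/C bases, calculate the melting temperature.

T=6, A=5, C=5, G=6
A+T = 11, G+C = 11
Tm = 4·11 + 2·11 = 44 + 22 = 66°C

66°C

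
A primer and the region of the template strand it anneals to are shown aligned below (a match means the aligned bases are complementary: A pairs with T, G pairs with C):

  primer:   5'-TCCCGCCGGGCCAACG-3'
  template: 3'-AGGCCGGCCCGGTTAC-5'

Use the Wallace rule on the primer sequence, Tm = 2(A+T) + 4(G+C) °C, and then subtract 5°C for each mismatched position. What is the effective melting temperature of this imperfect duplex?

48°C

Primer base counts: A=2, T=1, G=5, C=8 → A+T=3, G+C=13
Perfect-match Tm = 2(3) + 4(13) = 6 + 52 = 58°C
Mismatches (positions where the bases are not complementary): 2 (at positions 4, 15)
Effective Tm = 58 − 2×5 = 58 − 10 = 48°C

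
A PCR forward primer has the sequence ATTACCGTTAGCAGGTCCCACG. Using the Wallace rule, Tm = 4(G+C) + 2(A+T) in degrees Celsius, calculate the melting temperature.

68°C

Base counts: T=5, G=5, C=7, A=5
A+T = 10, G+C = 12
Tm = 4·12 + 2·10 = 48 + 20 = 68°C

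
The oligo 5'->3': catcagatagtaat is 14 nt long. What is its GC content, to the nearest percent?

Base counts: A=6, T=4, G=2, C=2
G+C = 2 + 2 = 4 out of 14 bases
%GC = 4/14 × 100 = 28.57% ≈ 29%

29%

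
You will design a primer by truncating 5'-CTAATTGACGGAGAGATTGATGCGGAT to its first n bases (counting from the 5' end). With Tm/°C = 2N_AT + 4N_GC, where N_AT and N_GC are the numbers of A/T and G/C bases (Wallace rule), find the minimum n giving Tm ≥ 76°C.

n = 26

First 25 bases: CTAATTGACGGAGAGATTGATGCGG → Tm = 74°C (< 76°C)
First 26 bases: CTAATTGACGGAGAGATTGATGCGGA → Tm = 76°C (≥ 76°C)
Each additional base adds 2°C (A/T) or 4°C (G/C), so Tm is non-decreasing in n; n = 26 is the first length to reach 76°C.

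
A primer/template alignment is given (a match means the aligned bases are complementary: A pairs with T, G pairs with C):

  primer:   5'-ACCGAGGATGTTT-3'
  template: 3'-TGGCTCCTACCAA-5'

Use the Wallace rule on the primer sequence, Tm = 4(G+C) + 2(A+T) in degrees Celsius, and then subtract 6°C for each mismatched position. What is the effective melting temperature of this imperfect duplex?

Primer base counts: A=3, T=4, G=4, C=2 → A+T=7, G+C=6
Perfect-match Tm = 2(7) + 4(6) = 14 + 24 = 38°C
Mismatches (positions where the bases are not complementary): 1 (at position 11)
Effective Tm = 38 − 1×6 = 38 − 6 = 32°C

32°C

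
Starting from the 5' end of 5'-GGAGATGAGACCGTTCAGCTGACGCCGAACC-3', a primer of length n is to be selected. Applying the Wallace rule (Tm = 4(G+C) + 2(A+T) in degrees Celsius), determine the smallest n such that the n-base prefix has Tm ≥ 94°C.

First 29 bases: GGAGATGAGACCGTTCAGCTGACGCCGAA → Tm = 92°C (< 94°C)
First 30 bases: GGAGATGAGACCGTTCAGCTGACGCCGAAC → Tm = 96°C (≥ 94°C)
Each additional base adds 2°C (A/T) or 4°C (G/C), so Tm is non-decreasing in n; n = 30 is the first length to reach 94°C.

n = 30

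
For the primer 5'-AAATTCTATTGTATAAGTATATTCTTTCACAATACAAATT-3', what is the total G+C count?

7

Counting bases: T=17, G=2, C=5, A=16
G+C = 2 + 5 = 7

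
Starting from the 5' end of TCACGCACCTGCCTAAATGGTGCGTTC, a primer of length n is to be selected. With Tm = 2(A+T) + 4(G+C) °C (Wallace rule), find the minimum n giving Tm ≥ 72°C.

First 22 bases: TCACGCACCTGCCTAAATGGTG → Tm = 68°C (< 72°C)
First 23 bases: TCACGCACCTGCCTAAATGGTGC → Tm = 72°C (≥ 72°C)
Each additional base adds 2°C (A/T) or 4°C (G/C), so Tm is non-decreasing in n; n = 23 is the first length to reach 72°C.

n = 23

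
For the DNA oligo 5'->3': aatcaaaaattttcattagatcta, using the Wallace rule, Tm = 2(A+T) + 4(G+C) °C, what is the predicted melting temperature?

Counting bases: T=9, G=1, A=11, C=3
So N_AT = 20 and N_GC = 4.
Tm = 2(20) + 4(4) = 40 + 16 = 56°C

56°C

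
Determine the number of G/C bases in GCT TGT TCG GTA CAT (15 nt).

A=2, C=3, T=6, G=4
G+C = 4 + 3 = 7

7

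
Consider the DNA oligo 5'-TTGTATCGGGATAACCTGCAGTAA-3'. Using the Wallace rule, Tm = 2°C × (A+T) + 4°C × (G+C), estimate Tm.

Scanning the sequence gives C=4, A=7, G=6, T=7.
So N_AT = 14 and N_GC = 10.
Tm = 4·10 + 2·14 = 40 + 28 = 68°C

68°C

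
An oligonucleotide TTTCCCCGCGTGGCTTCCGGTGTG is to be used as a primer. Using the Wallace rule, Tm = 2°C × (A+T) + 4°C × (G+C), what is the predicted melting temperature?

80°C

Base counts: A=0, C=8, G=8, T=8
A+T = 8, G+C = 16
Tm = 4·16 + 2·8 = 64 + 16 = 80°C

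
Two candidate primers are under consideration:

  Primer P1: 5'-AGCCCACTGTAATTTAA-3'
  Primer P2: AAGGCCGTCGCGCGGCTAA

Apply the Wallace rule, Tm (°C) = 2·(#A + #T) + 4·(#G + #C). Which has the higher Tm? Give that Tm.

Primer P1: A+T=11, G+C=6 → Tm = 2(11)+4(6) = 46°C
Primer P2: A+T=6, G+C=13 → Tm = 2(6)+4(13) = 64°C
46°C vs 64°C → primer P2 is higher.

Primer P2, 64°C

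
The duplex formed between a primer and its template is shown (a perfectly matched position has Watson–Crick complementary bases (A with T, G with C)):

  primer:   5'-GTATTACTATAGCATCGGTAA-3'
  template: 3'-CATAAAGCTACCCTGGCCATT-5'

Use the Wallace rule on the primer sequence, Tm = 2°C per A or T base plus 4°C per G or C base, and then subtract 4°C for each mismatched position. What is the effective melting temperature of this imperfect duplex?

Primer base counts: A=7, T=7, G=4, C=3 → A+T=14, G+C=7
Perfect-match Tm = 2(14) + 4(7) = 28 + 28 = 56°C
Mismatches (positions where the bases are not complementary): 5 (at positions 6, 8, 11, 13, 15)
Effective Tm = 56 − 5×4 = 56 − 20 = 36°C

36°C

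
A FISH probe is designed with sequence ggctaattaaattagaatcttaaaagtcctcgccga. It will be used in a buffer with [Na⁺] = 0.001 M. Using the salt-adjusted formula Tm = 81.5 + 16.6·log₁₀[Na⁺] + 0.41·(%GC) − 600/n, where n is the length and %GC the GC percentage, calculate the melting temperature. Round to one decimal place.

Length n = 36. Counting bases: G=6, A=13, T=10, C=7
G+C = 13, so %GC = 13/36 × 100 = 36.111%
Salt term: 16.6 × (-3) = -49.8
GC term: 0.41 × 36.111 = 14.806; length term: −600/36 = −16.667
Tm = 81.5 + (-49.8) + 14.806 − 16.667 = 29.839 → 29.8°C

29.8°C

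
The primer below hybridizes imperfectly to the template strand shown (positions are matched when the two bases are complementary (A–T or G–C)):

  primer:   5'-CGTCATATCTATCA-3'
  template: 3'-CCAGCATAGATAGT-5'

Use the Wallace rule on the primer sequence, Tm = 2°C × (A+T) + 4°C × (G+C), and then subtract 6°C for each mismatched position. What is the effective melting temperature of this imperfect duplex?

Primer base counts: A=4, T=5, G=1, C=4 → A+T=9, G+C=5
Perfect-match Tm = 2(9) + 4(5) = 18 + 20 = 38°C
Mismatches (positions where the bases are not complementary): 2 (at positions 1, 5)
Effective Tm = 38 − 2×6 = 38 − 12 = 26°C

26°C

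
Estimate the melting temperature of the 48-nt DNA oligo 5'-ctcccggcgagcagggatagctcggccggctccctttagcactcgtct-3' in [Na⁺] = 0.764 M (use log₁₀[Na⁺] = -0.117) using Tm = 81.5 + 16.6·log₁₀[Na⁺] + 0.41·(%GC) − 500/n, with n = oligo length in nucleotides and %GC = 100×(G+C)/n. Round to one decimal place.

96.5°C

Length n = 48. G=14, A=6, T=10, C=18
G+C = 32, so %GC = 32/48 × 100 = 66.667%
Salt term: 16.6 × (-0.117) = -1.942
GC term: 0.41 × 66.667 = 27.333; length term: −500/48 = −10.417
Tm = 81.5 + (-1.942) + 27.333 − 10.417 = 96.474 → 96.5°C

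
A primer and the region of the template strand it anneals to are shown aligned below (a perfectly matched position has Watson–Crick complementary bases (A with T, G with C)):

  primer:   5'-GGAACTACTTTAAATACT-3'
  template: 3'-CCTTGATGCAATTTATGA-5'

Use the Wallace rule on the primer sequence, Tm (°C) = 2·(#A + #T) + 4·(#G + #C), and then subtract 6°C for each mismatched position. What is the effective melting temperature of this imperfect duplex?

Primer base counts: A=7, T=6, G=2, C=3 → A+T=13, G+C=5
Perfect-match Tm = 2(13) + 4(5) = 26 + 20 = 46°C
Mismatches (positions where the bases are not complementary): 1 (at position 9)
Effective Tm = 46 − 1×6 = 46 − 6 = 40°C

40°C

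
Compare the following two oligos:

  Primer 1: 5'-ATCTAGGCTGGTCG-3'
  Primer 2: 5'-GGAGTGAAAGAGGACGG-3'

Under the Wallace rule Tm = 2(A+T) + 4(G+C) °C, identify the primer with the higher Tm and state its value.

Primer 1: A+T=6, G+C=8 → Tm = 2(6)+4(8) = 44°C
Primer 2: A+T=7, G+C=10 → Tm = 2(7)+4(10) = 54°C
44°C vs 54°C → primer 2 is higher.

Primer 2, 54°C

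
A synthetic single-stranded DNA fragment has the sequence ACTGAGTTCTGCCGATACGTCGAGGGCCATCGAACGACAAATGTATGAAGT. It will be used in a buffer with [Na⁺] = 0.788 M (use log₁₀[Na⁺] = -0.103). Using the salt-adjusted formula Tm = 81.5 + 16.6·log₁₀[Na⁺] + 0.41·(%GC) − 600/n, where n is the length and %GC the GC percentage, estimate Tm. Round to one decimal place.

88.1°C

Length n = 51. Counting bases: G=14, A=15, C=11, T=11
G+C = 25, so %GC = 25/51 × 100 = 49.02%
Salt term: 16.6 × (-0.103) = -1.71
GC term: 0.41 × 49.02 = 20.098; length term: −600/51 = −11.765
Tm = 81.5 + (-1.71) + 20.098 − 11.765 = 88.123 → 88.1°C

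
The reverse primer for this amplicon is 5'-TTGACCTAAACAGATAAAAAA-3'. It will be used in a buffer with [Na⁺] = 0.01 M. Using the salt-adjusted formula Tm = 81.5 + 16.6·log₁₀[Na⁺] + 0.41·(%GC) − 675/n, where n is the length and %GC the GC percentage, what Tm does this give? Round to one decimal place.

25.9°C

Length n = 21. Base counts: G=2, A=12, T=4, C=3
G+C = 5, so %GC = 5/21 × 100 = 23.81%
Salt term: 16.6 × (-2) = -33.2
GC term: 0.41 × 23.81 = 9.762; length term: −675/21 = −32.143
Tm = 81.5 + (-33.2) + 9.762 − 32.143 = 25.919 → 25.9°C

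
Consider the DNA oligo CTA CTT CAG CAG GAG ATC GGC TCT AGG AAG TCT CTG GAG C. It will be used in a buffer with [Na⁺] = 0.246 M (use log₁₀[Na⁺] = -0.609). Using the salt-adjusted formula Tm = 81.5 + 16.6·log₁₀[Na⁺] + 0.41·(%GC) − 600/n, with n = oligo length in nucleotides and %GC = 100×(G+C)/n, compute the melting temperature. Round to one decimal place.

Length n = 40. Scanning the sequence gives G=12, A=9, C=10, T=9.
G+C = 22, so %GC = 22/40 × 100 = 55%
Salt term: 16.6 × (-0.609) = -10.109
GC term: 0.41 × 55 = 22.55; length term: −600/40 = −15
Tm = 81.5 + (-10.109) + 22.55 − 15 = 78.941 → 78.9°C

78.9°C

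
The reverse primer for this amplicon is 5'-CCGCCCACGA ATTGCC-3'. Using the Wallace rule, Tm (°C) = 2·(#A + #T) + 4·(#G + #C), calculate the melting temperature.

Base counts: T=2, C=8, A=3, G=3
AT pairs contribute 5, GC pairs contribute 11.
Tm = 4·11 + 2·5 = 44 + 10 = 54°C

54°C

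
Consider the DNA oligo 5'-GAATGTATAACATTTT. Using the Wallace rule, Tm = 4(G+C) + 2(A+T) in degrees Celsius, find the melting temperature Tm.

Scanning the sequence gives G=2, T=7, A=6, C=1.
A+T = 13, G+C = 3
Tm = 2×13 + 4×3 = 38°C

38°C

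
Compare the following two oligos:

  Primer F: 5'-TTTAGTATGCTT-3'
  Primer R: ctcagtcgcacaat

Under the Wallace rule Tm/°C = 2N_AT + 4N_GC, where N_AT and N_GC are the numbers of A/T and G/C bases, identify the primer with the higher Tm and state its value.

Primer F: A+T=9, G+C=3 → Tm = 2(9)+4(3) = 30°C
Primer R: A+T=7, G+C=7 → Tm = 2(7)+4(7) = 42°C
30°C vs 42°C → primer R is higher.

Primer R, 42°C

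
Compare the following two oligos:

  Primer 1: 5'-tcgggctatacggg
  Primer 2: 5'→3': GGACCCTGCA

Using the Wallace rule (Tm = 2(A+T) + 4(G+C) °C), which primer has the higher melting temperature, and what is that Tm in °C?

Primer 1: A+T=5, G+C=9 → Tm = 2(5)+4(9) = 46°C
Primer 2: A+T=3, G+C=7 → Tm = 2(3)+4(7) = 34°C
46°C vs 34°C → primer 1 is higher.

Primer 1, 46°C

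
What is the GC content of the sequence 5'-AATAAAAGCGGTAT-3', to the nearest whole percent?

Base counts: C=1, A=7, T=3, G=3
G+C = 3 + 1 = 4 out of 14 bases
%GC = 4/14 × 100 = 28.57% ≈ 29%

29%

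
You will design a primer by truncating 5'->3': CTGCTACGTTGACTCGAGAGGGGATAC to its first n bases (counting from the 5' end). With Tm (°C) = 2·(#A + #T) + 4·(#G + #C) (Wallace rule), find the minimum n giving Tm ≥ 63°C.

First 20 bases: CTGCTACGTTGACTCGAGAG → Tm = 62°C (< 63°C)
First 21 bases: CTGCTACGTTGACTCGAGAGG → Tm = 66°C (≥ 63°C)
Each additional base adds 2°C (A/T) or 4°C (G/C), so Tm is non-decreasing in n; n = 21 is the first length to reach 63°C.

n = 21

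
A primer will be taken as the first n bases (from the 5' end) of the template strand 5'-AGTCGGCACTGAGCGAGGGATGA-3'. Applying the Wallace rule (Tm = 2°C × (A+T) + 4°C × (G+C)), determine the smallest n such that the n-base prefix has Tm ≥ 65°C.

First 19 bases: AGTCGGCACTGAGCGAGGG → Tm = 64°C (< 65°C)
First 20 bases: AGTCGGCACTGAGCGAGGGA → Tm = 66°C (≥ 65°C)
Each additional base adds 2°C (A/T) or 4°C (G/C), so Tm is non-decreasing in n; n = 20 is the first length to reach 65°C.

n = 20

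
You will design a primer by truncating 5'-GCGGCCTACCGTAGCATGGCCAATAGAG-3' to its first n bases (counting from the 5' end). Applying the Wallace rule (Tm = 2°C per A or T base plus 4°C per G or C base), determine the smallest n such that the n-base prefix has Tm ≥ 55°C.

First 16 bases: GCGGCCTACCGTAGCA → Tm = 54°C (< 55°C)
First 17 bases: GCGGCCTACCGTAGCAT → Tm = 56°C (≥ 55°C)
Each additional base adds 2°C (A/T) or 4°C (G/C), so Tm is non-decreasing in n; n = 17 is the first length to reach 55°C.

n = 17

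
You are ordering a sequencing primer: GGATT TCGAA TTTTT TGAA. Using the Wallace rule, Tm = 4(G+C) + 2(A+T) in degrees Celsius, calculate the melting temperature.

A=5, C=1, G=4, T=9
A+T = 14, G+C = 5
Tm = 4·5 + 2·14 = 20 + 28 = 48°C

48°C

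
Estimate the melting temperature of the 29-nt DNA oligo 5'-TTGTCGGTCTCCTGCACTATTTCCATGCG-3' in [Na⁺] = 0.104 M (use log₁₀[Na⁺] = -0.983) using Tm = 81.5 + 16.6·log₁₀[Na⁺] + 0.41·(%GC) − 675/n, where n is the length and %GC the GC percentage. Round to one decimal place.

63.1°C

Length n = 29. Base counts: A=3, T=11, C=9, G=6
G+C = 15, so %GC = 15/29 × 100 = 51.724%
Salt term: 16.6 × (-0.983) = -16.318
GC term: 0.41 × 51.724 = 21.207; length term: −675/29 = −23.276
Tm = 81.5 + (-16.318) + 21.207 − 23.276 = 63.113 → 63.1°C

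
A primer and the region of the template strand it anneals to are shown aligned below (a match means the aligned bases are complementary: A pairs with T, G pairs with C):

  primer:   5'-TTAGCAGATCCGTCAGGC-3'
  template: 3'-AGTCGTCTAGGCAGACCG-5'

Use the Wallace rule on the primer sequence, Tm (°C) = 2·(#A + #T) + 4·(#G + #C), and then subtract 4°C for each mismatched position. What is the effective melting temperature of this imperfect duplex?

Primer base counts: A=4, T=4, G=5, C=5 → A+T=8, G+C=10
Perfect-match Tm = 2(8) + 4(10) = 16 + 40 = 56°C
Mismatches (positions where the bases are not complementary): 2 (at positions 2, 15)
Effective Tm = 56 − 2×4 = 56 − 8 = 48°C

48°C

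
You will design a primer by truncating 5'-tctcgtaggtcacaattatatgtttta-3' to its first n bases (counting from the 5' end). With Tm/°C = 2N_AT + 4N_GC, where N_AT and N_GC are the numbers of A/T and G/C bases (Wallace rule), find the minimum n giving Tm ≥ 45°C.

First 15 bases: TCTCGTAGGTCACAA → Tm = 44°C (< 45°C)
First 16 bases: TCTCGTAGGTCACAAT → Tm = 46°C (≥ 45°C)
Each additional base adds 2°C (A/T) or 4°C (G/C), so Tm is non-decreasing in n; n = 16 is the first length to reach 45°C.

n = 16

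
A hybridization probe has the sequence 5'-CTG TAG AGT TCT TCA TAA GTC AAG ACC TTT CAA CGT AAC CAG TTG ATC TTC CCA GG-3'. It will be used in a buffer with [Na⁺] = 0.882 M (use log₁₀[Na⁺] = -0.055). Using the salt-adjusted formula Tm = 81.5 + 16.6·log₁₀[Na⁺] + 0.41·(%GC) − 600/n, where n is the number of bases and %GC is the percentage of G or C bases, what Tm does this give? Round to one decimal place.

Length n = 56. A=15, C=14, G=10, T=17
G+C = 24, so %GC = 24/56 × 100 = 42.857%
Salt term: 16.6 × (-0.055) = -0.913
GC term: 0.41 × 42.857 = 17.571; length term: −600/56 = −10.714
Tm = 81.5 + (-0.913) + 17.571 − 10.714 = 87.444 → 87.4°C

87.4°C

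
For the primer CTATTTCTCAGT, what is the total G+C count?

Counting bases: T=6, C=3, G=1, A=2
G+C = 1 + 3 = 4

4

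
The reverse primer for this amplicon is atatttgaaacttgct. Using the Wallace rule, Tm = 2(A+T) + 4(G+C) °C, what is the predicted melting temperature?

40°C

Scanning the sequence gives G=2, T=7, A=5, C=2.
So N_AT = 12 and N_GC = 4.
Tm = 2(12) + 4(4) = 24 + 16 = 40°C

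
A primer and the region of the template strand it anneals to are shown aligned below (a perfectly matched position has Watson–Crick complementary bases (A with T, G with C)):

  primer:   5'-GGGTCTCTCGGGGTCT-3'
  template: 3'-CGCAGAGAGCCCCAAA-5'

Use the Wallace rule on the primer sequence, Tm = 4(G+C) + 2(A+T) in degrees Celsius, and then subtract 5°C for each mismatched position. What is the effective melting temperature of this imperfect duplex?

Primer base counts: A=0, T=5, G=7, C=4 → A+T=5, G+C=11
Perfect-match Tm = 2(5) + 4(11) = 10 + 44 = 54°C
Mismatches (positions where the bases are not complementary): 2 (at positions 2, 15)
Effective Tm = 54 − 2×5 = 54 − 10 = 44°C

44°C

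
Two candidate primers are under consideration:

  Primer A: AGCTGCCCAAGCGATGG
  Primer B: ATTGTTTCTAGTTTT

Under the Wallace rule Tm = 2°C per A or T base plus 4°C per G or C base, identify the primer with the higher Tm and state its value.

Primer A: A+T=6, G+C=11 → Tm = 2(6)+4(11) = 56°C
Primer B: A+T=12, G+C=3 → Tm = 2(12)+4(3) = 36°C
56°C vs 36°C → primer A is higher.

Primer A, 56°C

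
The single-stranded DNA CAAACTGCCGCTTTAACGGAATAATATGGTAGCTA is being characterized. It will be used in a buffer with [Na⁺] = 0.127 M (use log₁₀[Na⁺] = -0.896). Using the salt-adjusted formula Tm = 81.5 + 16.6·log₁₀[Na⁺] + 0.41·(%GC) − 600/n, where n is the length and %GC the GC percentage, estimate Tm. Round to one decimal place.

65.9°C

Length n = 35. Scanning the sequence gives G=7, A=12, C=7, T=9.
G+C = 14, so %GC = 14/35 × 100 = 40%
Salt term: 16.6 × (-0.896) = -14.874
GC term: 0.41 × 40 = 16.4; length term: −600/35 = −17.143
Tm = 81.5 + (-14.874) + 16.4 − 17.143 = 65.883 → 65.9°C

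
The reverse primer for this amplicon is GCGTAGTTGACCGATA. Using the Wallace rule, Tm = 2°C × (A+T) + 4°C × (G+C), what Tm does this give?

Base counts: C=3, T=4, A=4, G=5
A+T = 8, G+C = 8
Tm = 2×8 + 4×8 = 48°C

48°C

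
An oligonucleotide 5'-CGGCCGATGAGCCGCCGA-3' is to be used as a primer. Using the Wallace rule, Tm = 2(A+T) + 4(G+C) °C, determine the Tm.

64°C

Counting bases: C=7, A=3, T=1, G=7
AT pairs contribute 4, GC pairs contribute 14.
Tm = 2(4) + 4(14) = 8 + 56 = 64°C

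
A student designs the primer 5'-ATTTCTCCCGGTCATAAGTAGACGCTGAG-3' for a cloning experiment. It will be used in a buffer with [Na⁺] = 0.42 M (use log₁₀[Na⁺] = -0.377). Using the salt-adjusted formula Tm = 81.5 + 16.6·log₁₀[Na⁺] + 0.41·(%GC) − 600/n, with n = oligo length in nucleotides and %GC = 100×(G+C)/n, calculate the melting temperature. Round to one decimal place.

Length n = 29. Counting bases: G=7, T=8, C=7, A=7
G+C = 14, so %GC = 14/29 × 100 = 48.276%
Salt term: 16.6 × (-0.377) = -6.258
GC term: 0.41 × 48.276 = 19.793; length term: −600/29 = −20.69
Tm = 81.5 + (-6.258) + 19.793 − 20.69 = 74.345 → 74.3°C

74.3°C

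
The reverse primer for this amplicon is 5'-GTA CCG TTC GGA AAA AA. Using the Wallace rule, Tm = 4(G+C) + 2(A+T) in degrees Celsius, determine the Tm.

Counting bases: A=7, T=3, C=3, G=4
So N_AT = 10 and N_GC = 7.
Tm = 4·7 + 2·10 = 28 + 20 = 48°C

48°C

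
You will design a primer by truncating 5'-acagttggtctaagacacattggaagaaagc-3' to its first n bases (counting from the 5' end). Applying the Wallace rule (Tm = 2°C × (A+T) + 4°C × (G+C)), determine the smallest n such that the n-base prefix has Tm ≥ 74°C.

n = 26

First 25 bases: ACAGTTGGTCTAAGACACATTGGAA → Tm = 70°C (< 74°C)
First 26 bases: ACAGTTGGTCTAAGACACATTGGAAG → Tm = 74°C (≥ 74°C)
Since every base adds ≥2°C, Tm only increases with n, so the threshold is first crossed at n = 26.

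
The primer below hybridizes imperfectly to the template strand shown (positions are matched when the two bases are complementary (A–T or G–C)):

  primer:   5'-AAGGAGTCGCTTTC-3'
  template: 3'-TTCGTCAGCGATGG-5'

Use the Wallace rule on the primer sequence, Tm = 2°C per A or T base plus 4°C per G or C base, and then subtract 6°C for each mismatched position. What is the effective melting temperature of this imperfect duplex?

24°C

Primer base counts: A=3, T=4, G=4, C=3 → A+T=7, G+C=7
Perfect-match Tm = 2(7) + 4(7) = 14 + 28 = 42°C
Mismatches (positions where the bases are not complementary): 3 (at positions 4, 12, 13)
Effective Tm = 42 − 3×6 = 42 − 18 = 24°C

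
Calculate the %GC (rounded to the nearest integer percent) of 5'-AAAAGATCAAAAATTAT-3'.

12%

Counting bases: T=4, A=11, G=1, C=1
G+C = 1 + 1 = 2 out of 17 bases
%GC = 2/17 × 100 = 11.76% ≈ 12%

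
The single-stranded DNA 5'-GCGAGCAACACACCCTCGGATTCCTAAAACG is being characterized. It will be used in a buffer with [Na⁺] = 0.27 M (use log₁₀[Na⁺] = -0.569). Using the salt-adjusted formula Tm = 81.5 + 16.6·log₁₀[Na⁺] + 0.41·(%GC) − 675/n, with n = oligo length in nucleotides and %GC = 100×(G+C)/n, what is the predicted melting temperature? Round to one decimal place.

72.8°C

Length n = 31. Scanning the sequence gives G=6, A=10, T=4, C=11.
G+C = 17, so %GC = 17/31 × 100 = 54.839%
Salt term: 16.6 × (-0.569) = -9.445
GC term: 0.41 × 54.839 = 22.484; length term: −675/31 = −21.774
Tm = 81.5 + (-9.445) + 22.484 − 21.774 = 72.765 → 72.8°C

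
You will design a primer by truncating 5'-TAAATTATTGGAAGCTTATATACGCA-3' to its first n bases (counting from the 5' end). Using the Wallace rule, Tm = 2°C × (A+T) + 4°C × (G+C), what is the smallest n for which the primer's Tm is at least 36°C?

n = 15

First 14 bases: TAAATTATTGGAAG → Tm = 34°C (< 36°C)
First 15 bases: TAAATTATTGGAAGC → Tm = 38°C (≥ 36°C)
Each additional base adds 2°C (A/T) or 4°C (G/C), so Tm is non-decreasing in n; n = 15 is the first length to reach 36°C.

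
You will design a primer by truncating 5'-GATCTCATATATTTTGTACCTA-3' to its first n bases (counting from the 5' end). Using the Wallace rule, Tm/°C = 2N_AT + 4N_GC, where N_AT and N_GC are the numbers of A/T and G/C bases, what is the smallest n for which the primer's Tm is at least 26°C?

n = 10

First 9 bases: GATCTCATA → Tm = 24°C (< 26°C)
First 10 bases: GATCTCATAT → Tm = 26°C (≥ 26°C)
Each additional base adds 2°C (A/T) or 4°C (G/C), so Tm is non-decreasing in n; n = 10 is the first length to reach 26°C.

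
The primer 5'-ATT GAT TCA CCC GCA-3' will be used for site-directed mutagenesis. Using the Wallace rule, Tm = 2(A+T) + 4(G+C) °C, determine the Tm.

44°C

Counting bases: T=4, C=5, A=4, G=2
So N_AT = 8 and N_GC = 7.
Tm = 4·7 + 2·8 = 28 + 16 = 44°C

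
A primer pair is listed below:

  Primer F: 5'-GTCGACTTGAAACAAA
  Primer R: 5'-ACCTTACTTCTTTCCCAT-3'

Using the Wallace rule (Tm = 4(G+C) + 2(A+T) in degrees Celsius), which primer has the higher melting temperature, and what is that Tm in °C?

Primer F: A+T=10, G+C=6 → Tm = 2(10)+4(6) = 44°C
Primer R: A+T=11, G+C=7 → Tm = 2(11)+4(7) = 50°C
44°C vs 50°C → primer R is higher.

Primer R, 50°C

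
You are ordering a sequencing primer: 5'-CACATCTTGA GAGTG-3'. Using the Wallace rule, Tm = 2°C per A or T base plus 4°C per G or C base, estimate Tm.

Base counts: A=4, C=3, T=4, G=4
A+T = 8, G+C = 7
Tm = 2(8) + 4(7) = 16 + 28 = 44°C

44°C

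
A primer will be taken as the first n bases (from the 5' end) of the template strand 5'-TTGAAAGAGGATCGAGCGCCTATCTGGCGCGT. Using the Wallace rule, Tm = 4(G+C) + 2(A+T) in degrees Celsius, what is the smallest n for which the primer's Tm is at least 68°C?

n = 23

First 22 bases: TTGAAAGAGGATCGAGCGCCTA → Tm = 66°C (< 68°C)
First 23 bases: TTGAAAGAGGATCGAGCGCCTAT → Tm = 68°C (≥ 68°C)
Since every base adds ≥2°C, Tm only increases with n, so the threshold is first crossed at n = 23.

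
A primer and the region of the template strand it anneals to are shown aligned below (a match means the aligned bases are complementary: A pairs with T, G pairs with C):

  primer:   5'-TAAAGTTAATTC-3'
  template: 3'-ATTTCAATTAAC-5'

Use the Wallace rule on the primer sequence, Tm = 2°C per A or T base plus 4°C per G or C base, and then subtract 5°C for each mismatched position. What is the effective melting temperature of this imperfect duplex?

Primer base counts: A=5, T=5, G=1, C=1 → A+T=10, G+C=2
Perfect-match Tm = 2(10) + 4(2) = 20 + 8 = 28°C
Mismatches (positions where the bases are not complementary): 1 (at position 12)
Effective Tm = 28 − 1×5 = 28 − 5 = 23°C

23°C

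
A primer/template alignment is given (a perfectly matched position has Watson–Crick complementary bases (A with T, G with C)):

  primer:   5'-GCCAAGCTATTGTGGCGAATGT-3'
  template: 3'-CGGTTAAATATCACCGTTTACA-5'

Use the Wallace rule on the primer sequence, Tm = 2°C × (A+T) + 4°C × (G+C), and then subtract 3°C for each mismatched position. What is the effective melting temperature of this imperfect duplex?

Primer base counts: A=5, T=6, G=7, C=4 → A+T=11, G+C=11
Perfect-match Tm = 2(11) + 4(11) = 22 + 44 = 66°C
Mismatches (positions where the bases are not complementary): 4 (at positions 6, 7, 11, 17)
Effective Tm = 66 − 4×3 = 66 − 12 = 54°C

54°C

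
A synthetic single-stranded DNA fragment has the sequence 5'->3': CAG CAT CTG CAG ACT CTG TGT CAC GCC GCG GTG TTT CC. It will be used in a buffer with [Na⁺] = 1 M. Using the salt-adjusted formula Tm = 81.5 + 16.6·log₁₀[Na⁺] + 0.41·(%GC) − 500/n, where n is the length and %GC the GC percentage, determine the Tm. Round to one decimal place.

93.2°C

Length n = 38. Base counts: C=13, G=10, A=5, T=10
G+C = 23, so %GC = 23/38 × 100 = 60.526%
Salt term: 16.6 × (0) = 0
GC term: 0.41 × 60.526 = 24.816; length term: −500/38 = −13.158
Tm = 81.5 + (0) + 24.816 − 13.158 = 93.158 → 93.2°C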